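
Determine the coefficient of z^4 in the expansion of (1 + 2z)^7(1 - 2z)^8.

Coefficient of z^4 = Σ_{j} C(7,j)·2^j·C(8,4-j)·(-2)^(4-j) for j from 0 to 4.
= 1120 + (-6272) + 9408 + (-4480) + 560 = 336.

336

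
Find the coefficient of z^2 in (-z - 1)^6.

15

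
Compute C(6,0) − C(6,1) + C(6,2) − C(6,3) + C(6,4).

The partial alternating sum Σ_{k=0}^{4} (−1)^k C(6,k) = (−1)^4 C(5,4) = 5.

5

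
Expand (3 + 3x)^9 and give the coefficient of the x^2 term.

The general term is C(9,j)·(3)^j·(3x)^(9-j); the x^2 term has j = 7.
C(9,7) = 36.
Coefficient = C(9,7) · 3^7 · 3^2 = 36 · 2187 · 9 = 708588.

708588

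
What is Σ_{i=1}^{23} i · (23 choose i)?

Since i·C(23,i) = 23·C(22,i−1), the sum is 23·2^22 = 23·4194304 = 96468992.

96468992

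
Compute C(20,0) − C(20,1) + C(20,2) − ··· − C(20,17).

The partial alternating sum Σ_{k=0}^{17} (−1)^k C(20,k) = (−1)^17 C(19,17) = -171.

-171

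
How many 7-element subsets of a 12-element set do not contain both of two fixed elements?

All 7-subsets: C(12,7) = 792. Those containing both fixed elements: C(10,5) = 252.
792 − 252 = 540.

540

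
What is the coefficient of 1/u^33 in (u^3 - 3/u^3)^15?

-167403915

General term: C(15,j)·(u^3)^j·(-3/u^3)^(15-j), with u-exponent 3j − 3(15−j) = 6j − 45.
Set 6j − 45 = -33: j = 2.
C(15,2) = 105; 1^2 = 1; (-3)^13 = -1594323.
Coefficient = 105 · 1 · (-1594323) = -167403915.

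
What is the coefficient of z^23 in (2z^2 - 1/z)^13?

General term: C(13,j)·(2z^2)^j·(-1/z)^(13-j), with z-exponent 2j − 1(13−j) = 3j − 13.
Set 3j − 13 = 23: j = 12.
C(13,12) = 13; 2^12 = 4096; (-1)^1 = -1.
Coefficient = 13 · 4096 · (-1) = -53248.

-53248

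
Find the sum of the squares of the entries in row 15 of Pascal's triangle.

155117520

By Vandermonde's identity, Σ C(15,j)² = C(30,15) = 155117520.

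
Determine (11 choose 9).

55

C(11,9) = C(11,2) by symmetry.
C(11,2) = (11·10) / 2! = 110 / 2 = 55.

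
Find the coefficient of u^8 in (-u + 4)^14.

The general term is C(14,j)·(-u)^j·(4)^(14-j); the u^8 term has j = 8.
C(14,8) = 3003.
Coefficient = C(14,8) · 4^6 = 3003 · 4096 = 12300288.

12300288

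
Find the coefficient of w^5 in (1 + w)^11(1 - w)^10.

45

Coefficient of w^5 = Σ_{j} C(11,j)·1^j·C(10,5-j)·(-1)^(5-j) for j from 0 to 5.
= (-252) + 2310 + (-6600) + 7425 + (-3300) + 462 = 45.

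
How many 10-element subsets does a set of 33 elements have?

92561040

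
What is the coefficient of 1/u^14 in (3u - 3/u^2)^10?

General term: C(10,j)·(3u)^j·(-3/u^2)^(10-j), with u-exponent 1j − 2(10−j) = 3j − 20.
Set 3j − 20 = -14: j = 2.
C(10,2) = 45; 3^2 = 9; (-3)^8 = 6561.
Coefficient = 45 · 9 · 6561 = 2657205.

2657205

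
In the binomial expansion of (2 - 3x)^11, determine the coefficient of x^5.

The general term is C(11,j)·(2)^j·(-3x)^(11-j); the x^5 term has j = 6.
C(11,6) = 462.
Coefficient = C(11,6) · 2^6 · (-3)^5 = 462 · 64 · (-243) = -7185024.

-7185024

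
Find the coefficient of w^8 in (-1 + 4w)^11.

The general term is C(11,j)·(-1)^j·(4w)^(11-j); the w^8 term has j = 3.
C(11,3) = 165.
Coefficient = C(11,3) · (-1)^3 · 4^8 = 165 · (-1) · 65536 = -10813440.

-10813440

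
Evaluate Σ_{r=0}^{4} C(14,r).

1471

1 + 14 + 91 + 364 + 1001 = 1471.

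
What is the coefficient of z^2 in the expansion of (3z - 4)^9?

-5308416

The general term is C(9,j)·(3z)^j·(-4)^(9-j); the z^2 term has j = 2.
C(9,2) = 36.
Coefficient = C(9,2) · 3^2 · (-4)^7 = 36 · 9 · (-16384) = -5308416.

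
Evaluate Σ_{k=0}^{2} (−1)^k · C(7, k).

The partial alternating sum Σ_{k=0}^{2} (−1)^k C(7,k) = (−1)^2 C(6,2) = 15.

15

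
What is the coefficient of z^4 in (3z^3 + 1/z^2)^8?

General term: C(8,j)·(3z^3)^j·(1/z^2)^(8-j), with z-exponent 3j − 2(8−j) = 5j − 16.
Set 5j − 16 = 4: j = 4.
C(8,4) = 70; 3^4 = 81; 1^4 = 1.
Coefficient = 70 · 81 · 1 = 5670.

5670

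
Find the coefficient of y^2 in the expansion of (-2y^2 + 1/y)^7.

-280

General term: C(7,j)·(-2y^2)^j·(1/y)^(7-j), with y-exponent 2j − 1(7−j) = 3j − 7.
Set 3j − 7 = 2: j = 3.
C(7,3) = 35; (-2)^3 = -8; 1^4 = 1.
Coefficient = 35 · (-8) · 1 = -280.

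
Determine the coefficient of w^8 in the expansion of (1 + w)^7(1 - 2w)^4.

Coefficient of w^8 = Σ_{j} C(7,j)·1^j·C(4,8-j)·(-2)^(8-j) for j from 4 to 7.
= 560 + (-672) + 168 + (-8) = 48.

48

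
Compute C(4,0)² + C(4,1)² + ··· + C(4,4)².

70

By Vandermonde's identity, Σ C(4,k)² = C(8,4) = 70.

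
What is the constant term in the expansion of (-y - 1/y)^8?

General term: C(8,j)·(-y)^j·(-1/y)^(8-j), with y-exponent 1j − 1(8−j) = 2j − 8.
Set 2j − 8 = 0: j = 4.
C(8,4) = 70; (-1)^4 = 1; (-1)^4 = 1.
Coefficient = 70 · 1 · 1 = 70.

70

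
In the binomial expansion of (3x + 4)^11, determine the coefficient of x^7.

184757760

The general term is C(11,j)·(3x)^j·(4)^(11-j); the x^7 term has j = 7.
C(11,7) = 330.
Coefficient = C(11,7) · 3^7 · 4^4 = 330 · 2187 · 256 = 184757760.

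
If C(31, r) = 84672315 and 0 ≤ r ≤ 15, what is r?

11

C(31,r) increases on 0 ≤ r ≤ 15. C(31,10) = 44352165 and C(31,11) = 84672315, so r = 11.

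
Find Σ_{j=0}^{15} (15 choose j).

The entries of row 15 sum to 2^15 = 32768.

32768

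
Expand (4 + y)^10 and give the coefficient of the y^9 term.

The general term is C(10,j)·(4)^j·(y)^(10-j); the y^9 term has j = 1.
C(10,1) = 10.
Coefficient = C(10,1) · 4^1 = 10 · 4 = 40.

40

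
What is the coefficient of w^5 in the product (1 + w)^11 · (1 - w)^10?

Coefficient of w^5 = Σ_{j} C(11,j)·1^j·C(10,5-j)·(-1)^(5-j) for j from 0 to 5.
= (-252) + 2310 + (-6600) + 7425 + (-3300) + 462 = 45.

45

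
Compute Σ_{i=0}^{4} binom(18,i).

4048

1 + 18 + 153 + 816 + 3060 = 4048.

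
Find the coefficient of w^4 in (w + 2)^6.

The general term is C(6,j)·(w)^j·(2)^(6-j); the w^4 term has j = 4.
C(6,4) = 15.
Coefficient = C(6,4) · 2^2 = 15 · 4 = 60.

60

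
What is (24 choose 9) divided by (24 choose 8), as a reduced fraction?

C(n,k+1)/C(n,k) = (n−k)/(k+1) = (24−8)/(8+1) = 16/9.

16/9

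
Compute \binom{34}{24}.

131128140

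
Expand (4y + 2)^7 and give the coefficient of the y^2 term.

The general term is C(7,j)·(4y)^j·(2)^(7-j); the y^2 term has j = 2.
C(7,2) = 21.
Coefficient = C(7,2) · 4^2 · 2^5 = 21 · 16 · 32 = 10752.

10752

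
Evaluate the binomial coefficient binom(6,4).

C(6,4) = C(6,2) by symmetry.
C(6,2) = (6·5) / 2! = 30 / 2 = 15.

15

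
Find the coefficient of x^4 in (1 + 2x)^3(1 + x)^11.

2068

Coefficient of x^4 = Σ_{j} C(3,j)·2^j·C(11,4-j)·1^(4-j) for j from 0 to 3.
= 330 + 990 + 660 + 88 = 2068.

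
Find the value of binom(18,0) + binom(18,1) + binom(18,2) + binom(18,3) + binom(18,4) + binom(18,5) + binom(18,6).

31180

1 + 18 + 153 + 816 + 3060 + 8568 + 18564 = 31180.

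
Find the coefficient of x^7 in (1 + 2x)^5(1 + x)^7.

7183

Coefficient of x^7 = Σ_{j} C(5,j)·2^j·C(7,7-j)·1^(7-j) for j from 0 to 5.
= 1 + 70 + 840 + 2800 + 2800 + 672 = 7183.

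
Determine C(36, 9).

C(36,9) = (36·35·34·33·32·31·30·29·28) / 9! = 34162713446400 / 362880 = 94143280.

94143280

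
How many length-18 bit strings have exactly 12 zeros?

18564

Choose the 12 positions: C(18,12) = 18564.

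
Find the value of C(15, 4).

C(15,4) = (15·14·13·12) / 4! = 32760 / 24 = 1365.

1365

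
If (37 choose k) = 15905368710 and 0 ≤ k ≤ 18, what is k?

C(37,k) increases on 0 ≤ k ≤ 18. C(37,16) = 12875774670 and C(37,17) = 15905368710, so k = 17.

17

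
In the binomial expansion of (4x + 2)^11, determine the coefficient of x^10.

The general term is C(11,j)·(4x)^j·(2)^(11-j); the x^10 term has j = 10.
C(11,10) = 11.
Coefficient = C(11,10) · 4^10 · 2^1 = 11 · 1048576 · 2 = 23068672.

23068672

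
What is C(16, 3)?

560

C(16,3) = (16·15·14) / 3! = 3360 / 6 = 560.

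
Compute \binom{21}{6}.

54264

C(21,6) = (21·20·19·18·17·16) / 6! = 39070080 / 720 = 54264.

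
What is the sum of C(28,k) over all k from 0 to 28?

Setting x = 1 in (1+x)^28 gives Σ C(28,k) = 2^28 = 268435456.

268435456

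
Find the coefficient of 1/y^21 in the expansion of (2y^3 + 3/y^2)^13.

General term: C(13,j)·(2y^3)^j·(3/y^2)^(13-j), with y-exponent 3j − 2(13−j) = 5j − 26.
Set 5j − 26 = -21: j = 1.
C(13,1) = 13; 2^1 = 2; 3^12 = 531441.
Coefficient = 13 · 2 · 531441 = 13817466.

13817466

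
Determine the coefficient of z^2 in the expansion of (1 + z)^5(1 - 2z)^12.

154

Coefficient of z^2 = Σ_{j} C(5,j)·1^j·C(12,2-j)·(-2)^(2-j) for j from 0 to 2.
= 264 + (-120) + 10 = 154.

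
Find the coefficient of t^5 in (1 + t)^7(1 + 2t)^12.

Coefficient of t^5 = Σ_{j} C(7,j)·1^j·C(12,5-j)·2^(5-j) for j from 0 to 5.
= 25344 + 55440 + 36960 + 9240 + 840 + 21 = 127845.

127845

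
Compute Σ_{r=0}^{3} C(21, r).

1562

1 + 21 + 210 + 1330 = 1562.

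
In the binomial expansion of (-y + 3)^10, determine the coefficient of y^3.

-262440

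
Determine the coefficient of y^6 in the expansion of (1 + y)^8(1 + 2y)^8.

81340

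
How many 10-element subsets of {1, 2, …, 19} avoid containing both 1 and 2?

68068

All 10-subsets: C(19,10) = 92378. Those containing both fixed elements: C(17,8) = 24310.
92378 − 24310 = 68068.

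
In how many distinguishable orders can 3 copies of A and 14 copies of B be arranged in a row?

Choose positions for the A's: C(17,3) = 680.

680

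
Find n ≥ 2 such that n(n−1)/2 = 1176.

49

n(n−1)/2 = 1176 ⇒ n(n−1) = 2352. Since 49·48 = 2352, n = 49.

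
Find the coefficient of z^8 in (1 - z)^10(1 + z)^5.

-45

Coefficient of z^8 = Σ_{j} C(10,j)·(-1)^j·C(5,8-j)·1^(8-j) for j from 3 to 8.
= (-120) + 1050 + (-2520) + 2100 + (-600) + 45 = -45.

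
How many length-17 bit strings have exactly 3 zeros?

Choose the 3 positions: C(17,3) = 680.

680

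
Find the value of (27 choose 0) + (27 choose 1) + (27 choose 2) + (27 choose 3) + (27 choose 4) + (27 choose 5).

101584

1 + 27 + 351 + 2925 + 17550 + 80730 = 101584.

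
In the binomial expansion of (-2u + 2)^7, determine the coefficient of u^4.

4480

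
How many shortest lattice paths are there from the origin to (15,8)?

490314

Each path is a sequence of 23 steps with 15 rights: C(23,15) = 490314.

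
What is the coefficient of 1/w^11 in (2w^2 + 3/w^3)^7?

20412

General term: C(7,j)·(2w^2)^j·(3/w^3)^(7-j), with w-exponent 2j − 3(7−j) = 5j − 21.
Set 5j − 21 = -11: j = 2.
C(7,2) = 21; 2^2 = 4; 3^5 = 243.
Coefficient = 21 · 4 · 243 = 20412.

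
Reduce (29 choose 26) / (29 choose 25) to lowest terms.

C(n,k+1)/C(n,k) = (n−k)/(k+1) = (29−25)/(25+1) = 4/26 = 2/13.

2/13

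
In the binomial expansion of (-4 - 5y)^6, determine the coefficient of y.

The general term is C(6,j)·(-4)^j·(-5y)^(6-j); the y^1 term has j = 5.
C(6,5) = 6.
Coefficient = C(6,5) · (-4)^5 · (-5)^1 = 6 · (-1024) · (-5) = 30720.

30720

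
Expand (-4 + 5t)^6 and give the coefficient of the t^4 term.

150000

The general term is C(6,j)·(-4)^j·(5t)^(6-j); the t^4 term has j = 2.
C(6,2) = 15.
Coefficient = C(6,2) · (-4)^2 · 5^4 = 15 · 16 · 625 = 150000.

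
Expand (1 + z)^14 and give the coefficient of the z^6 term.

The general term is C(14,j)·(1)^j·(z)^(14-j); the z^6 term has j = 8.
C(14,8) = 3003.
Coefficient = C(14,8) = 3003.

3003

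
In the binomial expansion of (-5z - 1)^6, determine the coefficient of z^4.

The general term is C(6,j)·(-5z)^j·(-1)^(6-j); the z^4 term has j = 4.
C(6,4) = 15.
Coefficient = C(6,4) · (-5)^4 = 15 · 625 = 9375.

9375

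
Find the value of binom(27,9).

4686825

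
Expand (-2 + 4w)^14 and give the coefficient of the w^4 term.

The general term is C(14,j)·(-2)^j·(4w)^(14-j); the w^4 term has j = 10.
C(14,10) = 1001.
Coefficient = C(14,10) · (-2)^10 · 4^4 = 1001 · 1024 · 256 = 262406144.

262406144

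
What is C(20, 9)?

C(20,9) = (20·19·18·17·16·15·14·13·12) / 9! = 60949324800 / 362880 = 167960.

167960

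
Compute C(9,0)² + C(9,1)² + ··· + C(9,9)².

By Vandermonde's identity, Σ C(9,k)² = C(18,9) = 48620.

48620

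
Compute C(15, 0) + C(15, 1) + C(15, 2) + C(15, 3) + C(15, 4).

1941

1 + 15 + 105 + 455 + 1365 = 1941.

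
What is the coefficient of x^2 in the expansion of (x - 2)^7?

-672

The general term is C(7,j)·(x)^j·(-2)^(7-j); the x^2 term has j = 2.
C(7,2) = 21.
Coefficient = C(7,2) · (-2)^5 = 21 · (-32) = -672.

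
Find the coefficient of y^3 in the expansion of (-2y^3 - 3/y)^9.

-489888

General term: C(9,j)·(-2y^3)^j·(-3/y)^(9-j), with y-exponent 3j − 1(9−j) = 4j − 9.
Set 4j − 9 = 3: j = 3.
C(9,3) = 84; (-2)^3 = -8; (-3)^6 = 729.
Coefficient = 84 · (-8) · 729 = -489888.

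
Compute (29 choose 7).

C(29,7) = (29·28·27·26·25·24·23) / 7! = 7866331200 / 5040 = 1560780.

1560780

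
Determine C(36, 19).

C(36,19) = C(36,17) by symmetry.
C(36,17) = (36·35·34·33·32·31·30·29·28·27·26·25·24·23·22·21·20) / 17! = 3058021453718104473600000 / 355687428096000 = 8597496600.

8597496600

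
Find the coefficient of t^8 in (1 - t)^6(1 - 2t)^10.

522900

Coefficient of t^8 = Σ_{j} C(6,j)·(-1)^j·C(10,8-j)·(-2)^(8-j) for j from 0 to 6.
= 11520 + 92160 + 201600 + 161280 + 50400 + 5760 + 180 = 522900.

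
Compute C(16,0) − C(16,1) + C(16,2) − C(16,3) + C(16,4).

The partial alternating sum Σ_{k=0}^{4} (−1)^k C(16,k) = (−1)^4 C(15,4) = 1365.

1365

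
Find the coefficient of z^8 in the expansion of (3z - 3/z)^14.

-1741000716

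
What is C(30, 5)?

C(30,5) = (30·29·28·27·26) / 5! = 17100720 / 120 = 142506.

142506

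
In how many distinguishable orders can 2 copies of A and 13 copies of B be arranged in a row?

105

Choose positions for the A's: C(15,2) = 105.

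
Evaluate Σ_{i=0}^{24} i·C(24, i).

201326592

Differentiating (1+x)^24 and setting x=1: Σ i·C(24,i) = 24·2^23 = 201326592.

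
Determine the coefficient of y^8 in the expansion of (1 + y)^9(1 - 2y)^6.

873

Coefficient of y^8 = Σ_{j} C(9,j)·1^j·C(6,8-j)·(-2)^(8-j) for j from 2 to 8.
= 2304 + (-16128) + 30240 + (-20160) + 5040 + (-432) + 9 = 873.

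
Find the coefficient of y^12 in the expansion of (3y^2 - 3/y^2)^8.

-52488

General term: C(8,j)·(3y^2)^j·(-3/y^2)^(8-j), with y-exponent 2j − 2(8−j) = 4j − 16.
Set 4j − 16 = 12: j = 7.
C(8,7) = 8; 3^7 = 2187; (-3)^1 = -3.
Coefficient = 8 · 2187 · (-3) = -52488.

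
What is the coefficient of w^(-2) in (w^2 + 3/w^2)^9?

30618

General term: C(9,j)·(w^2)^j·(3/w^2)^(9-j), with w-exponent 2j − 2(9−j) = 4j − 18.
Set 4j − 18 = -2: j = 4.
C(9,4) = 126; 1^4 = 1; 3^5 = 243.
Coefficient = 126 · 1 · 243 = 30618.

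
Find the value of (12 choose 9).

220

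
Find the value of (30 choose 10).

C(30,10) = (30·29·28·27·26·25·24·23·22·21) / 10! = 109027350432000 / 3628800 = 30045015.

30045015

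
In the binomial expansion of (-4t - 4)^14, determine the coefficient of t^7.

The general term is C(14,j)·(-4t)^j·(-4)^(14-j); the t^7 term has j = 7.
C(14,7) = 3432.
Coefficient = C(14,7) · (-4)^7 · (-4)^7 = 3432 · (-16384) · (-16384) = 921270484992.

921270484992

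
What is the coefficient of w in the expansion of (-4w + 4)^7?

The general term is C(7,j)·(-4w)^j·(4)^(7-j); the w^1 term has j = 1.
C(7,1) = 7.
Coefficient = C(7,1) · (-4)^1 · 4^6 = 7 · (-4) · 4096 = -114688.

-114688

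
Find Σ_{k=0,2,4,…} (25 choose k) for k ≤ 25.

16777216

Even-k terms of row 25 sum to 2^24 = 16777216.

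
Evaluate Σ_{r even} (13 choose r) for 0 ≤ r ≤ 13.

4096

Even-r terms of row 13 sum to 2^12 = 4096.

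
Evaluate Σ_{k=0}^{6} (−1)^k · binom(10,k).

The partial alternating sum Σ_{k=0}^{6} (−1)^k C(10,k) = (−1)^6 C(9,6) = 84.

84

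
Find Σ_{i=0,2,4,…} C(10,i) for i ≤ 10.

Even-i terms of row 10 sum to 2^9 = 512.

512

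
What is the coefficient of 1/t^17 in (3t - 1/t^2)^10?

General term: C(10,j)·(3t)^j·(-1/t^2)^(10-j), with t-exponent 1j − 2(10−j) = 3j − 20.
Set 3j − 20 = -17: j = 1.
C(10,1) = 10; 3^1 = 3; (-1)^9 = -1.
Coefficient = 10 · 3 · (-1) = -30.

-30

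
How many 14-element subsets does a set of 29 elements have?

77558760

C(29,14) = (29·28·27·26·25·24·23·22·21·20·19·18·17·16) / 14! = 6761440164390912000 / 87178291200 = 77558760.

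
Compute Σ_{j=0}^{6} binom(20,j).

1 + 20 + 190 + 1140 + 4845 + 15504 + 38760 = 60460.

60460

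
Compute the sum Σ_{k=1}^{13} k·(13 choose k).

53248

Since k·C(13,k) = 13·C(12,k−1), the sum is 13·2^12 = 13·4096 = 53248.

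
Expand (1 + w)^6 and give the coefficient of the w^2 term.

The general term is C(6,j)·(1)^j·(w)^(6-j); the w^2 term has j = 4.
C(6,4) = 15.
Coefficient = C(6,4) = 15.

15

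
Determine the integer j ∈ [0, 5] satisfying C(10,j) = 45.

C(10,j) increases on 0 ≤ j ≤ 5. C(10,1) = 10 and C(10,2) = 45, so j = 2.

2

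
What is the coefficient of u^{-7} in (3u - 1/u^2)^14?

General term: C(14,j)·(3u)^j·(-1/u^2)^(14-j), with u-exponent 1j − 2(14−j) = 3j − 28.
Set 3j − 28 = -7: j = 7.
C(14,7) = 3432; 3^7 = 2187; (-1)^7 = -1.
Coefficient = 3432 · 2187 · (-1) = -7505784.

-7505784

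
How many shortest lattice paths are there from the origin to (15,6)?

Each path is a sequence of 21 steps with 15 rights: C(21,15) = 54264.

54264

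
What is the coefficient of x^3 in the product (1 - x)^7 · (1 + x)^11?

-24

Coefficient of x^3 = Σ_{j} C(7,j)·(-1)^j·C(11,3-j)·1^(3-j) for j from 0 to 3.
= 165 + (-385) + 231 + (-35) = -24.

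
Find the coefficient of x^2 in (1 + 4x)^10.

720

The general term is C(10,j)·(1)^j·(4x)^(10-j); the x^2 term has j = 8.
C(10,8) = 45.
Coefficient = C(10,8) · 4^2 = 45 · 16 = 720.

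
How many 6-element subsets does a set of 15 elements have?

5005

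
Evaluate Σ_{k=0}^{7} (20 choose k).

1 + 20 + 190 + 1140 + 4845 + 15504 + 38760 + 77520 = 137980.

137980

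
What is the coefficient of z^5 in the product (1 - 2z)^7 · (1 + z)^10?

Coefficient of z^5 = Σ_{j} C(7,j)·(-2)^j·C(10,5-j)·1^(5-j) for j from 0 to 5.
= 252 + (-2940) + 10080 + (-12600) + 5600 + (-672) = -280.

-280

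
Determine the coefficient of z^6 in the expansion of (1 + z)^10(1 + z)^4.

3003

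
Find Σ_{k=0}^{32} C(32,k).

4294967296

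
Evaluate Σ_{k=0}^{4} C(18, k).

4048

1 + 18 + 153 + 816 + 3060 = 4048.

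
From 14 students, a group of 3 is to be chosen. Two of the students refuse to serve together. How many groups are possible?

All 3-subsets: C(14,3) = 364. Those containing both fixed elements: C(12,1) = 12.
364 − 12 = 352.

352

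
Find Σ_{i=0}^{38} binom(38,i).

274877906944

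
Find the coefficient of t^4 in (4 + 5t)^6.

The general term is C(6,j)·(4)^j·(5t)^(6-j); the t^4 term has j = 2.
C(6,2) = 15.
Coefficient = C(6,2) · 4^2 · 5^4 = 15 · 16 · 625 = 150000.

150000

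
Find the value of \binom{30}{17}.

119759850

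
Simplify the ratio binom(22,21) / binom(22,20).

C(n,k+1)/C(n,k) = (n−k)/(k+1) = (22−20)/(20+1) = 2/21.

2/21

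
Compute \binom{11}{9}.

55

C(11,9) = C(11,2) by symmetry.
C(11,2) = (11·10) / 2! = 110 / 2 = 55.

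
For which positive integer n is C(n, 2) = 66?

12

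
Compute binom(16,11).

C(16,11) = C(16,5) by symmetry.
C(16,5) = (16·15·14·13·12) / 5! = 524160 / 120 = 4368.

4368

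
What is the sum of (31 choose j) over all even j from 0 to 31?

1073741824

Half of (1+1)^31 + (1−1)^31 gives the even-index sum: 2^30 = 1073741824.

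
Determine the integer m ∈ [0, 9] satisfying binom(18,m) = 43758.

8

C(18,m) increases on 0 ≤ m ≤ 9. C(18,7) = 31824 and C(18,8) = 43758, so m = 8.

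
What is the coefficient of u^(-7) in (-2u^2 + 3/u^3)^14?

General term: C(14,j)·(-2u^2)^j·(3/u^3)^(14-j), with u-exponent 2j − 3(14−j) = 5j − 42.
Set 5j − 42 = -7: j = 7.
C(14,7) = 3432; (-2)^7 = -128; 3^7 = 2187.
Coefficient = 3432 · (-128) · 2187 = -960740352.

-960740352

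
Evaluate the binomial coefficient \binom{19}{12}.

C(19,12) = C(19,7) by symmetry.
C(19,7) = (19·18·17·16·15·14·13) / 7! = 253955520 / 5040 = 50388.

50388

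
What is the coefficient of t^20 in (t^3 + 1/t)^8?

General term: C(8,j)·(t^3)^j·(1/t)^(8-j), with t-exponent 3j − 1(8−j) = 4j − 8.
Set 4j − 8 = 20: j = 7.
C(8,7) = 8; 1^7 = 1; 1^1 = 1.
Coefficient = 8 · 1 · 1 = 8.

8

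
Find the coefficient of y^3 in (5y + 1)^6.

The general term is C(6,j)·(5y)^j·(1)^(6-j); the y^3 term has j = 3.
C(6,3) = 20.
Coefficient = C(6,3) · 5^3 = 20 · 125 = 2500.

2500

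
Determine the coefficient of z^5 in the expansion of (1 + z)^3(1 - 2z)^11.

-2684

Coefficient of z^5 = Σ_{j} C(3,j)·1^j·C(11,5-j)·(-2)^(5-j) for j from 0 to 3.
= (-14784) + 15840 + (-3960) + 220 = -2684.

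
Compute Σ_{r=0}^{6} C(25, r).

1 + 25 + 300 + 2300 + 12650 + 53130 + 177100 = 245506.

245506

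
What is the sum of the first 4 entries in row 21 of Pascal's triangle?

1562

1 + 21 + 210 + 1330 = 1562.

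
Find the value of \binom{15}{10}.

3003

C(15,10) = C(15,5) by symmetry.
C(15,5) = (15·14·13·12·11) / 5! = 360360 / 120 = 3003.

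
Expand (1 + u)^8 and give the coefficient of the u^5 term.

56

The general term is C(8,j)·(1)^j·(u)^(8-j); the u^5 term has j = 3.
C(8,3) = 56.
Coefficient = C(8,3) = 56.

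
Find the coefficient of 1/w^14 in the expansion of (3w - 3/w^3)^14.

General term: C(14,j)·(3w)^j·(-3/w^3)^(14-j), with w-exponent 1j − 3(14−j) = 4j − 42.
Set 4j − 42 = -14: j = 7.
C(14,7) = 3432; 3^7 = 2187; (-3)^7 = -2187.
Coefficient = 3432 · 2187 · (-2187) = -16415149608.

-16415149608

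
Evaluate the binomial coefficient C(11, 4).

C(11,4) = (11·10·9·8) / 4! = 7920 / 24 = 330.

330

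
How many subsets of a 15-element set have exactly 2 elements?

105

Choose the 2 positions: C(15,2) = 105.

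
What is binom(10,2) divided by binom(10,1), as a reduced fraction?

9/2

C(n,k+1)/C(n,k) = (n−k)/(k+1) = (10−1)/(1+1) = 9/2.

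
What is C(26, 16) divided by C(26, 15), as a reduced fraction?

11/16

C(n,k+1)/C(n,k) = (n−k)/(k+1) = (26−15)/(15+1) = 11/16.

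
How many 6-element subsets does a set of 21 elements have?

54264

C(21,6) = (21·20·19·18·17·16) / 6! = 39070080 / 720 = 54264.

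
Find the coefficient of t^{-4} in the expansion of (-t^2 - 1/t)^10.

45

General term: C(10,j)·(-t^2)^j·(-1/t)^(10-j), with t-exponent 2j − 1(10−j) = 3j − 10.
Set 3j − 10 = -4: j = 2.
C(10,2) = 45; (-1)^2 = 1; (-1)^8 = 1.
Coefficient = 45 · 1 · 1 = 45.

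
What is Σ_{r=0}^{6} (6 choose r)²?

924

By Vandermonde's identity, Σ C(6,r)² = C(12,6) = 924.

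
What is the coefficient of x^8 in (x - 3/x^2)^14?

819

General term: C(14,j)·(x)^j·(-3/x^2)^(14-j), with x-exponent 1j − 2(14−j) = 3j − 28.
Set 3j − 28 = 8: j = 12.
C(14,12) = 91; 1^12 = 1; (-3)^2 = 9.
Coefficient = 91 · 1 · 9 = 819.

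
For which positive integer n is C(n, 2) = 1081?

n(n−1)/2 = 1081 ⇒ n(n−1) = 2162. Since 47·46 = 2162, n = 47.

47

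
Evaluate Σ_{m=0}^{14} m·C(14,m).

114688

Differentiating (1+x)^14 and setting x=1: Σ m·C(14,m) = 14·2^13 = 114688.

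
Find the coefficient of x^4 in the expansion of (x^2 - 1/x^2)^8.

General term: C(8,j)·(x^2)^j·(-1/x^2)^(8-j), with x-exponent 2j − 2(8−j) = 4j − 16.
Set 4j − 16 = 4: j = 5.
C(8,5) = 56; 1^5 = 1; (-1)^3 = -1.
Coefficient = 56 · 1 · (-1) = -56.

-56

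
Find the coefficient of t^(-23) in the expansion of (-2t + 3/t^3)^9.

General term: C(9,j)·(-2t)^j·(3/t^3)^(9-j), with t-exponent 1j − 3(9−j) = 4j − 27.
Set 4j − 27 = -23: j = 1.
C(9,1) = 9; (-2)^1 = -2; 3^8 = 6561.
Coefficient = 9 · (-2) · 6561 = -118098.

-118098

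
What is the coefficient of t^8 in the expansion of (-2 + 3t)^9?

-118098

The general term is C(9,j)·(-2)^j·(3t)^(9-j); the t^8 term has j = 1.
C(9,1) = 9.
Coefficient = C(9,1) · (-2)^1 · 3^8 = 9 · (-2) · 6561 = -118098.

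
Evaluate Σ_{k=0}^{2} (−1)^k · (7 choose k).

15

The partial alternating sum Σ_{k=0}^{2} (−1)^k C(7,k) = (−1)^2 C(6,2) = 15.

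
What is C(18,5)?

C(18,5) = (18·17·16·15·14) / 5! = 1028160 / 120 = 8568.

8568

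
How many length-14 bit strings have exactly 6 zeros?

3003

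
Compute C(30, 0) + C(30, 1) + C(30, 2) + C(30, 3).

4526

1 + 30 + 435 + 4060 = 4526.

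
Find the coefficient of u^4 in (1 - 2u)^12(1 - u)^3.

14016

Coefficient of u^4 = Σ_{j} C(12,j)·(-2)^j·C(3,4-j)·(-1)^(4-j) for j from 1 to 4.
= 24 + 792 + 5280 + 7920 = 14016.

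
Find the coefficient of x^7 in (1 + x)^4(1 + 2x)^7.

Coefficient of x^7 = Σ_{j} C(4,j)·1^j·C(7,7-j)·2^(7-j) for j from 0 to 4.
= 128 + 1792 + 4032 + 2240 + 280 = 8472.

8472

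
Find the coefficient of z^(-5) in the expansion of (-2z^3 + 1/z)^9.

-18

General term: C(9,j)·(-2z^3)^j·(1/z)^(9-j), with z-exponent 3j − 1(9−j) = 4j − 9.
Set 4j − 9 = -5: j = 1.
C(9,1) = 9; (-2)^1 = -2; 1^8 = 1.
Coefficient = 9 · (-2) · 1 = -18.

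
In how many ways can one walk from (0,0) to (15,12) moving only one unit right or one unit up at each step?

17383860

Each path is a sequence of 27 steps with 15 rights: C(27,15) = 17383860.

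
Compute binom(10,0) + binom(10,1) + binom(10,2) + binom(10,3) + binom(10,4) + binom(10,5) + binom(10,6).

848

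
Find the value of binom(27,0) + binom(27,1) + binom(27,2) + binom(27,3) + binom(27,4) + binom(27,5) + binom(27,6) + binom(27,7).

1285624

1 + 27 + 351 + 2925 + 17550 + 80730 + 296010 + 888030 = 1285624.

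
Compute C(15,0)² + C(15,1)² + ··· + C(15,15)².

By Vandermonde's identity, Σ C(15,i)² = C(30,15) = 155117520.

155117520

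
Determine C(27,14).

C(27,14) = C(27,13) by symmetry.
C(27,13) = (27·26·25·24·23·22·21·20·19·18·17·16·15) / 13! = 124903451312640000 / 6227020800 = 20058300.

20058300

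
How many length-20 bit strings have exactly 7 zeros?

Choose the 7 positions: C(20,7) = 77520.

77520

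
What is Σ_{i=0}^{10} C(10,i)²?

Σ C(10,i)² is the coefficient of x^10 in (1+x)^10(1+x)^10 = (1+x)^20, i.e. C(20,10) = 184756.

184756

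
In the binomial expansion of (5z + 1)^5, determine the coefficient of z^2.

The general term is C(5,j)·(5z)^j·(1)^(5-j); the z^2 term has j = 2.
C(5,2) = 10.
Coefficient = C(5,2) · 5^2 = 10 · 25 = 250.

250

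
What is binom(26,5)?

65780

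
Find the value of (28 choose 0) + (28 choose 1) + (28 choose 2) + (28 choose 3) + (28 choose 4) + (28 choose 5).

122438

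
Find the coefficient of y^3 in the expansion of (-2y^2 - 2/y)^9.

-64512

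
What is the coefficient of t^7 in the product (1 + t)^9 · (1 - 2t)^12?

-6732

Coefficient of t^7 = Σ_{j} C(9,j)·1^j·C(12,7-j)·(-2)^(7-j) for j from 0 to 7.
= (-101376) + 532224 + (-912384) + 665280 + (-221760) + 33264 + (-2016) + 36 = -6732.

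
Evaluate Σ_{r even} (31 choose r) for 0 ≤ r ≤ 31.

1073741824

Even-r terms of row 31 sum to 2^30 = 1073741824.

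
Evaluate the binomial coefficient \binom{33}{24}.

38567100

C(33,24) = C(33,9) by symmetry.
C(33,9) = (33·32·31·30·29·28·27·26·25) / 9! = 13995229248000 / 362880 = 38567100.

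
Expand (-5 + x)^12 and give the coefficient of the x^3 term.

The general term is C(12,j)·(-5)^j·(x)^(12-j); the x^3 term has j = 9.
C(12,9) = 220.
Coefficient = C(12,9) · (-5)^9 = 220 · (-1953125) = -429687500.

-429687500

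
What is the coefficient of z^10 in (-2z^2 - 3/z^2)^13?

General term: C(13,j)·(-2z^2)^j·(-3/z^2)^(13-j), with z-exponent 2j − 2(13−j) = 4j − 26.
Set 4j − 26 = 10: j = 9.
C(13,9) = 715; (-2)^9 = -512; (-3)^4 = 81.
Coefficient = 715 · (-512) · 81 = -29652480.

-29652480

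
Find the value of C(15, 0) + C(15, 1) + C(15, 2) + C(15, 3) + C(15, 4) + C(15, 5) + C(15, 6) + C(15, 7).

16384

1 + 15 + 105 + 455 + 1365 + 3003 + 5005 + 6435 = 16384.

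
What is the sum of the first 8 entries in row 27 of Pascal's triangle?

1285624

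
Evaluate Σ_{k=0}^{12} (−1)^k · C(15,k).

The partial alternating sum Σ_{k=0}^{12} (−1)^k C(15,k) = (−1)^12 C(14,12) = 91.

91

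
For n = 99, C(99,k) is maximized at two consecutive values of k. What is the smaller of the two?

49

For odd n = 99, C(99,k) peaks at k = (n−1)/2 and (n+1)/2; the smaller is 49.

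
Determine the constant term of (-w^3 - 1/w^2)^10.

General term: C(10,j)·(-w^3)^j·(-1/w^2)^(10-j), with w-exponent 3j − 2(10−j) = 5j − 20.
Set 5j − 20 = 0: j = 4.
C(10,4) = 210; (-1)^4 = 1; (-1)^6 = 1.
Coefficient = 210 · 1 · 1 = 210.

210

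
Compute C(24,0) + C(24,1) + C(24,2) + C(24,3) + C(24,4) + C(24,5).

1 + 24 + 276 + 2024 + 10626 + 42504 = 55455.

55455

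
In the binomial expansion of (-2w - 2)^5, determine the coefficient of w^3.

The general term is C(5,j)·(-2w)^j·(-2)^(5-j); the w^3 term has j = 3.
C(5,3) = 10.
Coefficient = C(5,3) · (-2)^3 · (-2)^2 = 10 · (-8) · 4 = -320.

-320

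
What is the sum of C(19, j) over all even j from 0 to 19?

Even-j terms of row 19 sum to 2^18 = 262144.

262144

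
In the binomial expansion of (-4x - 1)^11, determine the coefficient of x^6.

The general term is C(11,j)·(-4x)^j·(-1)^(11-j); the x^6 term has j = 6.
C(11,6) = 462.
Coefficient = C(11,6) · (-4)^6 · (-1)^5 = 462 · 4096 · (-1) = -1892352.

-1892352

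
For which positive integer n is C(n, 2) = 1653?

n(n−1)/2 = 1653 ⇒ n(n−1) = 3306. Since 58·57 = 3306, n = 58.

58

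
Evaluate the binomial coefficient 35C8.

23535820

C(35,8) = (35·34·33·32·31·30·29·28) / 8! = 948964262400 / 40320 = 23535820.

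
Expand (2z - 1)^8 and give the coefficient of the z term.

-16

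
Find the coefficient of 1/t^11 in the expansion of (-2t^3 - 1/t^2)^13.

-2288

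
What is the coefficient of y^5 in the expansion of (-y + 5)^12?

The general term is C(12,j)·(-y)^j·(5)^(12-j); the y^5 term has j = 5.
C(12,5) = 792.
Coefficient = C(12,5) · (-1)^5 · 5^7 = 792 · (-1) · 78125 = -61875000.

-61875000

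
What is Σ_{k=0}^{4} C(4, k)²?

70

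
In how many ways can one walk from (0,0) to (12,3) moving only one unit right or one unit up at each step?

Each path is a sequence of 15 steps with 12 rights: C(15,12) = 455.

455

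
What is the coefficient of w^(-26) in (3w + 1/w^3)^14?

81081

General term: C(14,j)·(3w)^j·(1/w^3)^(14-j), with w-exponent 1j − 3(14−j) = 4j − 42.
Set 4j − 42 = -26: j = 4.
C(14,4) = 1001; 3^4 = 81; 1^10 = 1.
Coefficient = 1001 · 81 · 1 = 81081.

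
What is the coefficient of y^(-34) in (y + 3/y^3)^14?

General term: C(14,j)·(y)^j·(3/y^3)^(14-j), with y-exponent 1j − 3(14−j) = 4j − 42.
Set 4j − 42 = -34: j = 2.
C(14,2) = 91; 1^2 = 1; 3^12 = 531441.
Coefficient = 91 · 1 · 531441 = 48361131.

48361131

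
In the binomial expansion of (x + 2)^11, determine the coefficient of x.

11264

The general term is C(11,j)·(x)^j·(2)^(11-j); the x^1 term has j = 1.
C(11,1) = 11.
Coefficient = C(11,1) · 2^10 = 11 · 1024 = 11264.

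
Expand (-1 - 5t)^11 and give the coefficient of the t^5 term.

The general term is C(11,j)·(-1)^j·(-5t)^(11-j); the t^5 term has j = 6.
C(11,6) = 462.
Coefficient = C(11,6) · (-5)^5 = 462 · (-3125) = -1443750.

-1443750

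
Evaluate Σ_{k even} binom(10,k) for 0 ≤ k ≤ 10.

512

Even-k terms of row 10 sum to 2^9 = 512.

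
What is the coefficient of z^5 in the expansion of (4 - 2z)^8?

The general term is C(8,j)·(4)^j·(-2z)^(8-j); the z^5 term has j = 3.
C(8,3) = 56.
Coefficient = C(8,3) · 4^3 · (-2)^5 = 56 · 64 · (-32) = -114688.

-114688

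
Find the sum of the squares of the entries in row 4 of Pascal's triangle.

By Vandermonde's identity, Σ C(4,i)² = C(8,4) = 70.

70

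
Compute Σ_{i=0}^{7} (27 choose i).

1 + 27 + 351 + 2925 + 17550 + 80730 + 296010 + 888030 = 1285624.

1285624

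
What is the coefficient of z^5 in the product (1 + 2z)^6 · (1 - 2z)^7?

-480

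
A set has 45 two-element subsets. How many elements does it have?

n(n−1)/2 = 45 ⇒ n(n−1) = 90. Since 10·9 = 90, n = 10.

10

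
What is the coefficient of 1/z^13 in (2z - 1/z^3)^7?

-84

General term: C(7,j)·(2z)^j·(-1/z^3)^(7-j), with z-exponent 1j − 3(7−j) = 4j − 21.
Set 4j − 21 = -13: j = 2.
C(7,2) = 21; 2^2 = 4; (-1)^5 = -1.
Coefficient = 21 · 4 · (-1) = -84.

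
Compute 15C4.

C(15,4) = (15·14·13·12) / 4! = 32760 / 24 = 1365.

1365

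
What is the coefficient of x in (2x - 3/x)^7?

-15120

General term: C(7,j)·(2x)^j·(-3/x)^(7-j), with x-exponent 1j − 1(7−j) = 2j − 7.
Set 2j − 7 = 1: j = 4.
C(7,4) = 35; 2^4 = 16; (-3)^3 = -27.
Coefficient = 35 · 16 · (-27) = -15120.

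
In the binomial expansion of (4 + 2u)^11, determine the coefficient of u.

23068672

The general term is C(11,j)·(4)^j·(2u)^(11-j); the u^1 term has j = 10.
C(11,10) = 11.
Coefficient = C(11,10) · 4^10 · 2^1 = 11 · 1048576 · 2 = 23068672.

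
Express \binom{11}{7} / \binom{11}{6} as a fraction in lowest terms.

5/7

C(n,k+1)/C(n,k) = (n−k)/(k+1) = (11−6)/(6+1) = 5/7.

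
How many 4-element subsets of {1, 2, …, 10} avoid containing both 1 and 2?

All 4-subsets: C(10,4) = 210. Those containing both fixed elements: C(8,2) = 28.
210 − 28 = 182.

182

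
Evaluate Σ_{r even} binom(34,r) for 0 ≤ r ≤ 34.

Even-r terms of row 34 sum to 2^33 = 8589934592.

8589934592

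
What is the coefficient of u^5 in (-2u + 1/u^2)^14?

-745472

General term: C(14,j)·(-2u)^j·(1/u^2)^(14-j), with u-exponent 1j − 2(14−j) = 3j − 28.
Set 3j − 28 = 5: j = 11.
C(14,11) = 364; (-2)^11 = -2048; 1^3 = 1.
Coefficient = 364 · (-2048) · 1 = -745472.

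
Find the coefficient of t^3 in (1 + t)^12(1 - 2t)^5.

-40

Coefficient of t^3 = Σ_{j} C(12,j)·1^j·C(5,3-j)·(-2)^(3-j) for j from 0 to 3.
= (-80) + 480 + (-660) + 220 = -40.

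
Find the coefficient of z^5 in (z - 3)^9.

10206

The general term is C(9,j)·(z)^j·(-3)^(9-j); the z^5 term has j = 5.
C(9,5) = 126.
Coefficient = C(9,5) · (-3)^4 = 126 · 81 = 10206.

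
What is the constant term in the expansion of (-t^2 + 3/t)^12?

3247695

General term: C(12,j)·(-t^2)^j·(3/t)^(12-j), with t-exponent 2j − 1(12−j) = 3j − 12.
Set 3j − 12 = 0: j = 4.
C(12,4) = 495; (-1)^4 = 1; 3^8 = 6561.
Coefficient = 495 · 1 · 6561 = 3247695.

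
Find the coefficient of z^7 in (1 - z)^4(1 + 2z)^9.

-96

Coefficient of z^7 = Σ_{j} C(4,j)·(-1)^j·C(9,7-j)·2^(7-j) for j from 0 to 4.
= 4608 + (-21504) + 24192 + (-8064) + 672 = -96.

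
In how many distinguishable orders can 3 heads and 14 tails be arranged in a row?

Choose positions for the heads: C(17,3) = 680.

680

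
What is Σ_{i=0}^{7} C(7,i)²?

3432

Σ C(7,i)² is the coefficient of x^7 in (1+x)^7(1+x)^7 = (1+x)^14, i.e. C(14,7) = 3432.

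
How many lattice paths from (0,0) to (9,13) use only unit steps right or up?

497420

Each path is a sequence of 22 steps with 9 rights: C(22,9) = 497420.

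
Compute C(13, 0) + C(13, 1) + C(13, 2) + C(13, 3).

378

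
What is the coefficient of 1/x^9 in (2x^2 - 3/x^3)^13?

-240185088

General term: C(13,j)·(2x^2)^j·(-3/x^3)^(13-j), with x-exponent 2j − 3(13−j) = 5j − 39.
Set 5j − 39 = -9: j = 6.
C(13,6) = 1716; 2^6 = 64; (-3)^7 = -2187.
Coefficient = 1716 · 64 · (-2187) = -240185088.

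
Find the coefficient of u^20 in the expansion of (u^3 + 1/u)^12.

495

General term: C(12,j)·(u^3)^j·(1/u)^(12-j), with u-exponent 3j − 1(12−j) = 4j − 12.
Set 4j − 12 = 20: j = 8.
C(12,8) = 495; 1^8 = 1; 1^4 = 1.
Coefficient = 495 · 1 · 1 = 495.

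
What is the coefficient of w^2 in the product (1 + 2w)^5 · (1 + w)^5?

Coefficient of w^2 = Σ_{j} C(5,j)·2^j·C(5,2-j)·1^(2-j) for j from 0 to 2.
= 10 + 50 + 40 = 100.

100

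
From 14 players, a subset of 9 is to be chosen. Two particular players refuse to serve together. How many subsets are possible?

All 9-subsets: C(14,9) = 2002. Those containing both fixed elements: C(12,7) = 792.
2002 − 792 = 1210.

1210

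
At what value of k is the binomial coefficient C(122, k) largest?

C(122,k) is maximized at k = 122/2 = 61.

61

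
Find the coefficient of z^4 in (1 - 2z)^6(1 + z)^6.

-45

Coefficient of z^4 = Σ_{j} C(6,j)·(-2)^j·C(6,4-j)·1^(4-j) for j from 0 to 4.
= 15 + (-240) + 900 + (-960) + 240 = -45.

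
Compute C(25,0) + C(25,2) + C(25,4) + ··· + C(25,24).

16777216

Half of (1+1)^25 + (1−1)^25 gives the even-index sum: 2^24 = 16777216.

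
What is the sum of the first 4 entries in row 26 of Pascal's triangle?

2952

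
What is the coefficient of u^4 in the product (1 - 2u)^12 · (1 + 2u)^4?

-576

Coefficient of u^4 = Σ_{j} C(12,j)·(-2)^j·C(4,4-j)·2^(4-j) for j from 0 to 4.
= 16 + (-768) + 6336 + (-14080) + 7920 = -576.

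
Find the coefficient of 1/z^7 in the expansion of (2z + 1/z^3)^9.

4032

General term: C(9,j)·(2z)^j·(1/z^3)^(9-j), with z-exponent 1j − 3(9−j) = 4j − 27.
Set 4j − 27 = -7: j = 5.
C(9,5) = 126; 2^5 = 32; 1^4 = 1.
Coefficient = 126 · 32 · 1 = 4032.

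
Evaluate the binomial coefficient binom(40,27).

12033222880

C(40,27) = C(40,13) by symmetry.
C(40,13) = (40·39·38·37·36·35·34·33·32·31·30·29·28) / 13! = 74931129164795904000 / 6227020800 = 12033222880.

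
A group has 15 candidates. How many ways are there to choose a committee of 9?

5005

This is C(15,9) = 5005.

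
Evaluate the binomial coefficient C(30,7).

2035800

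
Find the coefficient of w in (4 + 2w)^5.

The general term is C(5,j)·(4)^j·(2w)^(5-j); the w^1 term has j = 4.
C(5,4) = 5.
Coefficient = C(5,4) · 4^4 · 2^1 = 5 · 256 · 2 = 2560.

2560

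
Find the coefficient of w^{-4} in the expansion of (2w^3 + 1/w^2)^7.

84

General term: C(7,j)·(2w^3)^j·(1/w^2)^(7-j), with w-exponent 3j − 2(7−j) = 5j − 14.
Set 5j − 14 = -4: j = 2.
C(7,2) = 21; 2^2 = 4; 1^5 = 1.
Coefficient = 21 · 4 · 1 = 84.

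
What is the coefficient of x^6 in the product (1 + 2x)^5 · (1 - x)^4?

72

Coefficient of x^6 = Σ_{j} C(5,j)·2^j·C(4,6-j)·(-1)^(6-j) for j from 2 to 5.
= 40 + (-320) + 480 + (-128) = 72.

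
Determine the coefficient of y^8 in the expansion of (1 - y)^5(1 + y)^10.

Coefficient of y^8 = Σ_{j} C(5,j)·(-1)^j·C(10,8-j)·1^(8-j) for j from 0 to 5.
= 45 + (-600) + 2100 + (-2520) + 1050 + (-120) = -45.

-45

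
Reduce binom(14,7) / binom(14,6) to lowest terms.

C(n,k+1)/C(n,k) = (n−k)/(k+1) = (14−6)/(6+1) = 8/7.

8/7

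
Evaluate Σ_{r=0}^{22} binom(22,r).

4194304

Setting x = 1 in (1+x)^22 gives Σ C(22,r) = 2^22 = 4194304.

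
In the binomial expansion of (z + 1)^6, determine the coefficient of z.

The general term is C(6,j)·(z)^j·(1)^(6-j); the z^1 term has j = 1.
C(6,1) = 6.
Coefficient = C(6,1) = 6.

6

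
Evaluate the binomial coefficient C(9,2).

36

C(9,2) = (9·8) / 2! = 72 / 2 = 36.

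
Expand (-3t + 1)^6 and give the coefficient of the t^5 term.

The general term is C(6,j)·(-3t)^j·(1)^(6-j); the t^5 term has j = 5.
C(6,5) = 6.
Coefficient = C(6,5) · (-3)^5 = 6 · (-243) = -1458.

-1458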